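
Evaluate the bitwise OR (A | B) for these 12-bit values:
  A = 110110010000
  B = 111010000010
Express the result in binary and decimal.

Apply | to each column (1 where either bit is 1):
  110110010000
| 111010000010
--------------
  111110010010

Answer: 111110010010 (3986)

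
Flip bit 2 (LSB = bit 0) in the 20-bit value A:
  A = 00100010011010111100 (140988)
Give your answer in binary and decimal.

Mask = 1 << 2 = 00000000000000000100
Bit 2 of A is 1; XOR with the mask flips it to 0.
  00100010011010111100
^ 00000000000000000100
----------------------
  00100010011010111000

Answer: 00100010011010111000 (140984)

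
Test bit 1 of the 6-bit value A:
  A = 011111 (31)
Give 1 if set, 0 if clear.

Bit 1 is the 2nd from the right.
  011111
      ^
That bit is 1.

Answer: 1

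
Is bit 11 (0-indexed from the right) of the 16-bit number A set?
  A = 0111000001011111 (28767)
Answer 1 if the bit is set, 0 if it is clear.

Bit 11 is the 12th from the right.
  0111000001011111
      ^
That bit is 0.

Answer: 0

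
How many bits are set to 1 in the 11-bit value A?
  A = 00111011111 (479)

00111011111
1-bits at positions (from bit 0 = LSB): 0, 1, 2, 3, 4, 6, 7, 8
Count = 8

Answer: 8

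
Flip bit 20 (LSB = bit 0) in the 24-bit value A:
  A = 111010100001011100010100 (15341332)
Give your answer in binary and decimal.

Mask = 1 << 20 = 000100000000000000000000
Bit 20 of A is 0; XOR with the mask flips it to 1.
  111010100001011100010100
^ 000100000000000000000000
--------------------------
  111110100001011100010100

Answer: 111110100001011100010100 (16389908)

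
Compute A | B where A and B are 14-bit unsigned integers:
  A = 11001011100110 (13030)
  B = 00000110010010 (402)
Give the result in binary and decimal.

Apply | to each column (1 where either bit is 1):
  11001011100110
| 00000110010010
----------------
  11001111110110

Answer: 11001111110110 (13302)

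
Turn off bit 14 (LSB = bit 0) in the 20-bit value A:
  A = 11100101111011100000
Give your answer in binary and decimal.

Mask = ~(1 << 14) = 11111011111111111111
Bit 14 of A is 1, so AND-ing with the mask clears it to 0.
  11100101111011100000
& 11111011111111111111
----------------------
  11100001111011100000

Answer: 11100001111011100000 (925408)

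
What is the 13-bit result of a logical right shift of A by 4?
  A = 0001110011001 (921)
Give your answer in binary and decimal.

Logical shift right by 4: drop the bottom 4 bit(s), prepend 4 zero(s) on the left.
  0001110011001  ->  keep [000111001], discard [1001], prepend 0000
= 0000000111001

Answer: 0000000111001 (57)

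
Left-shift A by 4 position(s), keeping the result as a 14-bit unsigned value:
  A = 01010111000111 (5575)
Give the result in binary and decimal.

Shift left by 4: drop the top 4 bit(s), append 4 zero(s) on the right.
  01010111000111  ->  discard [0101], keep [0111000111], append 0000
= 01110001110000

Answer: 01110001110000 (7280)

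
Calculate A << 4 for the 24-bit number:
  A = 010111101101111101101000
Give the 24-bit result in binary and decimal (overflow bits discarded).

Shift left by 4: drop the top 4 bit(s), append 4 zero(s) on the right.
  010111101101111101101000  ->  discard [0101], keep [11101101111101101000], append 0000
= 111011011111011010000000

Answer: 111011011111011010000000 (15595136)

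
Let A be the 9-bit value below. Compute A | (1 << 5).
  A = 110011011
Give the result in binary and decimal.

Mask = 1 << 5 = 000100000
Bit 5 of A is 0, so OR-ing with the mask flips it to 1.
  110011011
| 000100000
-----------
  110111011

Answer: 110111011 (443)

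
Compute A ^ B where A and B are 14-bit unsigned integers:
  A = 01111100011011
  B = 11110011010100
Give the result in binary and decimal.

Apply ^ to each column (1 where bits differ):
  01111100011011
^ 11110011010100
----------------
  10001111001111

Answer: 10001111001111 (9167)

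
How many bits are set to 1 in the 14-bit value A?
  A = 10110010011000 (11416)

10110010011000
1-bits at positions (from bit 0 = LSB): 3, 4, 7, 10, 11, 13
Count = 6

Answer: 6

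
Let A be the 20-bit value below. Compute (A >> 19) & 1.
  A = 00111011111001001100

Bit 19 is the 20th from the right.
  00111011111001001100
  ^
That bit is 0.

Answer: 0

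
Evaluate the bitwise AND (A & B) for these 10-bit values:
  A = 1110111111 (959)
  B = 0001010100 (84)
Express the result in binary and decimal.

Apply & to each column (1 only where both bits are 1):
  1110111111
& 0001010100
------------
  0000010100

Answer: 0000010100 (20)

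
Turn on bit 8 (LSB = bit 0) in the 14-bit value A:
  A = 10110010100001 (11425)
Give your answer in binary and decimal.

Mask = 1 << 8 = 00000100000000
Bit 8 of A is 0, so OR-ing with the mask flips it to 1.
  10110010100001
| 00000100000000
----------------
  10110110100001

Answer: 10110110100001 (11681)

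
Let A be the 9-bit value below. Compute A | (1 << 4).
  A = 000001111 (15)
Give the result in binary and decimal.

Mask = 1 << 4 = 000010000
Bit 4 of A is 0, so OR-ing with the mask flips it to 1.
  000001111
| 000010000
-----------
  000011111

Answer: 000011111 (31)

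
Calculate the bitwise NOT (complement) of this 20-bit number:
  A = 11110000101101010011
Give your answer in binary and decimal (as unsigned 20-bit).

Flip each bit (0->1, 1->0):
  11110000101101010011
  00001111010010101100

Answer: 00001111010010101100 (62636)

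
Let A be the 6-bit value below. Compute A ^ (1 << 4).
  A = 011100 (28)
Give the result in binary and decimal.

Mask = 1 << 4 = 010000
Bit 4 of A is 1; XOR with the mask flips it to 0.
  011100
^ 010000
--------
  001100

Answer: 001100 (12)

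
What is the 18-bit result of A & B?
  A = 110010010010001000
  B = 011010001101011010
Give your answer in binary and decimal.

Apply & to each column (1 only where both bits are 1):
  110010010010001000
& 011010001101011010
--------------------
  010010000000001000

Answer: 010010000000001000 (73736)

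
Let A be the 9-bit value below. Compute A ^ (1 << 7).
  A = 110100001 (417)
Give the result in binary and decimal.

Mask = 1 << 7 = 010000000
Bit 7 of A is 1; XOR with the mask flips it to 0.
  110100001
^ 010000000
-----------
  100100001

Answer: 100100001 (289)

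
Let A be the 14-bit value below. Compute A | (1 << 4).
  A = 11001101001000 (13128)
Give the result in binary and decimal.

Mask = 1 << 4 = 00000000010000
Bit 4 of A is 0, so OR-ing with the mask flips it to 1.
  11001101001000
| 00000000010000
----------------
  11001101011000

Answer: 11001101011000 (13144)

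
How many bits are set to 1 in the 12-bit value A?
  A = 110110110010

110110110010
1-bits at positions (from bit 0 = LSB): 1, 4, 5, 7, 8, 10, 11
Count = 7

Answer: 7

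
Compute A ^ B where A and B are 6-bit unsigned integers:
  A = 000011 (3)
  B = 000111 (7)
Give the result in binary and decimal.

Apply ^ to each column (1 where bits differ):
  000011
^ 000111
--------
  000100

Answer: 000100 (4)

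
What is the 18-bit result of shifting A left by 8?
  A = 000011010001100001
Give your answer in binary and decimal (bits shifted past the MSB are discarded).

Shift left by 8: drop the top 8 bit(s), append 8 zero(s) on the right.
  000011010001100001  ->  discard [00001101], keep [0001100001], append 00000000
= 000110000100000000

Answer: 000110000100000000 (24832)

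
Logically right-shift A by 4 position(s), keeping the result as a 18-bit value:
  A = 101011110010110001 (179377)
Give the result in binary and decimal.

Logical shift right by 4: drop the bottom 4 bit(s), prepend 4 zero(s) on the left.
  101011110010110001  ->  keep [10101111001011], discard [0001], prepend 0000
= 000010101111001011

Answer: 000010101111001011 (11211)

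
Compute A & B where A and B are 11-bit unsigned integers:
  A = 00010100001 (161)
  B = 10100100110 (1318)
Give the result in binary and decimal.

Apply & to each column (1 only where both bits are 1):
  00010100001
& 10100100110
-------------
  00000100000

Answer: 00000100000 (32)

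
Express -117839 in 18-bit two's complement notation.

1. Binary of +117839:  011100110001001111
2. Invert bits:     100011001110110000
3. Add 1:           100011001110110001

Answer: 100011001110110001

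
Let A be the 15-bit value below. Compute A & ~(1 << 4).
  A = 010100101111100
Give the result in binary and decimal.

Mask = ~(1 << 4) = 111111111101111
Bit 4 of A is 1, so AND-ing with the mask clears it to 0.
  010100101111100
& 111111111101111
-----------------
  010100101101100

Answer: 010100101101100 (10604)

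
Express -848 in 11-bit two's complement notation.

1. Binary of +848:  01101010000
2. Invert bits:     10010101111
3. Add 1:           10010110000

Answer: 10010110000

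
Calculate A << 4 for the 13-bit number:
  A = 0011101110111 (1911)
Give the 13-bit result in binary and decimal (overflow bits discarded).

Shift left by 4: drop the top 4 bit(s), append 4 zero(s) on the right.
  0011101110111  ->  discard [0011], keep [101110111], append 0000
= 1011101110000

Answer: 1011101110000 (6000)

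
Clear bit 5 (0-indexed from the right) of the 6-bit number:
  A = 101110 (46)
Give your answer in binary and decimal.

Mask = ~(1 << 5) = 011111
Bit 5 of A is 1, so AND-ing with the mask clears it to 0.
  101110
& 011111
--------
  001110

Answer: 001110 (14)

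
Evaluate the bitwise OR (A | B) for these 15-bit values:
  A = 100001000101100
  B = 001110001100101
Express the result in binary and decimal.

Apply | to each column (1 where either bit is 1):
  100001000101100
| 001110001100101
-----------------
  101111001101101

Answer: 101111001101101 (24173)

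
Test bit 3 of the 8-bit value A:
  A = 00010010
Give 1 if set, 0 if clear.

Bit 3 is the 4th from the right.
  00010010
      ^
That bit is 0.

Answer: 0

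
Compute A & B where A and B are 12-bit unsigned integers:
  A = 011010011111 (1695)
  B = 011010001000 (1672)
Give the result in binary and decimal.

Apply & to each column (1 only where both bits are 1):
  011010011111
& 011010001000
--------------
  011010001000

Answer: 011010001000 (1672)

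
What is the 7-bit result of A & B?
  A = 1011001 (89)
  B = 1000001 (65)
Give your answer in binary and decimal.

Apply & to each column (1 only where both bits are 1):
  1011001
& 1000001
---------
  1000001

Answer: 1000001 (65)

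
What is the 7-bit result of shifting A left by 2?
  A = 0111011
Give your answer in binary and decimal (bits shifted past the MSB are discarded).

Shift left by 2: drop the top 2 bit(s), append 2 zero(s) on the right.
  0111011  ->  discard [01], keep [11011], append 00
= 1101100

Answer: 1101100 (108)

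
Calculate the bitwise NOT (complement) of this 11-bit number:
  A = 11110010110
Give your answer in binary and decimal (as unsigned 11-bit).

Flip each bit (0->1, 1->0):
  11110010110
  00001101001

Answer: 00001101001 (105)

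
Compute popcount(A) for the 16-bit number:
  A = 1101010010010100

1101010010010100
1-bits at positions (from bit 0 = LSB): 2, 4, 7, 10, 12, 14, 15
Count = 7

Answer: 7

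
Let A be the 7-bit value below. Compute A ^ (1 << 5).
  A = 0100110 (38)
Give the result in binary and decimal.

Mask = 1 << 5 = 0100000
Bit 5 of A is 1; XOR with the mask flips it to 0.
  0100110
^ 0100000
---------
  0000110

Answer: 0000110 (6)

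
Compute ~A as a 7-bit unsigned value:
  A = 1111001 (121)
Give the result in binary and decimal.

Flip each bit (0->1, 1->0):
  1111001
  0000110

Answer: 0000110 (6)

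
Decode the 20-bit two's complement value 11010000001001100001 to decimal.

MSB is 1, so the value is negative. Find the magnitude:
1. Invert bits:  00101111110110011110
2. Add 1:        00101111110110011111  = 195999
3. Apply sign:   -195999

Answer: -195999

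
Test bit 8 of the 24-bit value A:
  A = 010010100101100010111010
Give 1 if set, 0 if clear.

Bit 8 is the 9th from the right.
  010010100101100010111010
                 ^
That bit is 0.

Answer: 0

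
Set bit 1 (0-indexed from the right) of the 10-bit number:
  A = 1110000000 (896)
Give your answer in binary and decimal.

Mask = 1 << 1 = 0000000010
Bit 1 of A is 0, so OR-ing with the mask flips it to 1.
  1110000000
| 0000000010
------------
  1110000010

Answer: 1110000010 (898)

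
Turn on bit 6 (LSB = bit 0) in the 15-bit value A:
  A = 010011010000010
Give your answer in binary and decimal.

Mask = 1 << 6 = 000000001000000
Bit 6 of A is 0, so OR-ing with the mask flips it to 1.
  010011010000010
| 000000001000000
-----------------
  010011011000010

Answer: 010011011000010 (9922)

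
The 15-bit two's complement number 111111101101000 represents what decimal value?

MSB is 1, so the value is negative. Find the magnitude:
1. Invert bits:  000000010010111
2. Add 1:        000000010011000  = 152
3. Apply sign:   -152

Answer: -152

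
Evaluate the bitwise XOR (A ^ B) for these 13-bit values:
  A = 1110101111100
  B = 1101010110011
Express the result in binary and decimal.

Apply ^ to each column (1 where bits differ):
  1110101111100
^ 1101010110011
---------------
  0011111001111

Answer: 0011111001111 (1999)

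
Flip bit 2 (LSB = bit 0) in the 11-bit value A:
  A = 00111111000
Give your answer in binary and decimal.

Mask = 1 << 2 = 00000000100
Bit 2 of A is 0; XOR with the mask flips it to 1.
  00111111000
^ 00000000100
-------------
  00111111100

Answer: 00111111100 (508)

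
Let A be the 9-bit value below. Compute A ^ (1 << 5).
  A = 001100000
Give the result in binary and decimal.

Mask = 1 << 5 = 000100000
Bit 5 of A is 1; XOR with the mask flips it to 0.
  001100000
^ 000100000
-----------
  001000000

Answer: 001000000 (64)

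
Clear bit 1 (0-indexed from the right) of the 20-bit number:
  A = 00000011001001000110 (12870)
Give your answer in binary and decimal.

Mask = ~(1 << 1) = 11111111111111111101
Bit 1 of A is 1, so AND-ing with the mask clears it to 0.
  00000011001001000110
& 11111111111111111101
----------------------
  00000011001001000100

Answer: 00000011001001000100 (12868)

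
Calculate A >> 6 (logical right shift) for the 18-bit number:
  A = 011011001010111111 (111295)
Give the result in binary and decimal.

Logical shift right by 6: drop the bottom 6 bit(s), prepend 6 zero(s) on the left.
  011011001010111111  ->  keep [011011001010], discard [111111], prepend 000000
= 000000011011001010

Answer: 000000011011001010 (1738)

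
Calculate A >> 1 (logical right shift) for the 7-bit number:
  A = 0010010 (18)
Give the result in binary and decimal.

Logical shift right by 1: drop the bottom 1 bit(s), prepend 1 zero(s) on the left.
  0010010  ->  keep [001001], discard [0], prepend 0
= 0001001

Answer: 0001001 (9)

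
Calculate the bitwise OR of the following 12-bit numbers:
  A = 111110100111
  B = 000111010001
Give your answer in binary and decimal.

Apply | to each column (1 where either bit is 1):
  111110100111
| 000111010001
--------------
  111111110111

Answer: 111111110111 (4087)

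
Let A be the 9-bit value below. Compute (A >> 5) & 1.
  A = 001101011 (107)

Bit 5 is the 6th from the right.
  001101011
     ^
That bit is 1.

Answer: 1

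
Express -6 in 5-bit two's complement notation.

1. Binary of +6:  00110
2. Invert bits:     11001
3. Add 1:           11010

Answer: 11010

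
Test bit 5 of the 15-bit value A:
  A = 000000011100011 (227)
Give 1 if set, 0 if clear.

Bit 5 is the 6th from the right.
  000000011100011
           ^
That bit is 1.

Answer: 1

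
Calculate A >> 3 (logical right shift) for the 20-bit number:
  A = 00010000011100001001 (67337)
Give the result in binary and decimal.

Logical shift right by 3: drop the bottom 3 bit(s), prepend 3 zero(s) on the left.
  00010000011100001001  ->  keep [00010000011100001], discard [001], prepend 000
= 00000010000011100001

Answer: 00000010000011100001 (8417)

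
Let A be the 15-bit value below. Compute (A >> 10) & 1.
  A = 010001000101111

Bit 10 is the 11th from the right.
  010001000101111
      ^
That bit is 0.

Answer: 0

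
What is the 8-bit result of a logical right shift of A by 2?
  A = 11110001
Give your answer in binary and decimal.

Logical shift right by 2: drop the bottom 2 bit(s), prepend 2 zero(s) on the left.
  11110001  ->  keep [111100], discard [01], prepend 00
= 00111100

Answer: 00111100 (60)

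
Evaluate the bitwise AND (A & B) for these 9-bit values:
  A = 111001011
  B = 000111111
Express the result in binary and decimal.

Apply & to each column (1 only where both bits are 1):
  111001011
& 000111111
-----------
  000001011

Answer: 000001011 (11)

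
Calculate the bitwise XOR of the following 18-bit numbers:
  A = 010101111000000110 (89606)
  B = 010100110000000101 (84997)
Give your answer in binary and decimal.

Apply ^ to each column (1 where bits differ):
  010101111000000110
^ 010100110000000101
--------------------
  000001001000000011

Answer: 000001001000000011 (4611)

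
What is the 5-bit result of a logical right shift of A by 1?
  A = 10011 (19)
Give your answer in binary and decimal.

Logical shift right by 1: drop the bottom 1 bit(s), prepend 1 zero(s) on the left.
  10011  ->  keep [1001], discard [1], prepend 0
= 01001

Answer: 01001 (9)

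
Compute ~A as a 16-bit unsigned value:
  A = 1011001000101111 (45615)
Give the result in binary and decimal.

Flip each bit (0->1, 1->0):
  1011001000101111
  0100110111010000

Answer: 0100110111010000 (19920)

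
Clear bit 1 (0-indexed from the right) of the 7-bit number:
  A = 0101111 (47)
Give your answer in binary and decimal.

Mask = ~(1 << 1) = 1111101
Bit 1 of A is 1, so AND-ing with the mask clears it to 0.
  0101111
& 1111101
---------
  0101101

Answer: 0101101 (45)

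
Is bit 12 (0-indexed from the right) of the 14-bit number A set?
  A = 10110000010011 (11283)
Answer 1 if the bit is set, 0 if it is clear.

Bit 12 is the 13th from the right.
  10110000010011
   ^
That bit is 0.

Answer: 0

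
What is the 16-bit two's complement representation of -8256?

1. Binary of +8256:  0010000001000000
2. Invert bits:     1101111110111111
3. Add 1:           1101111111000000

Answer: 1101111111000000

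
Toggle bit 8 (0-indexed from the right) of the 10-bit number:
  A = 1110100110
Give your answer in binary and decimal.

Mask = 1 << 8 = 0100000000
Bit 8 of A is 1; XOR with the mask flips it to 0.
  1110100110
^ 0100000000
------------
  1010100110

Answer: 1010100110 (678)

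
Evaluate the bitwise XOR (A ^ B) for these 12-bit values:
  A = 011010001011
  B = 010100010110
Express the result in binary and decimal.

Apply ^ to each column (1 where bits differ):
  011010001011
^ 010100010110
--------------
  001110011101

Answer: 001110011101 (925)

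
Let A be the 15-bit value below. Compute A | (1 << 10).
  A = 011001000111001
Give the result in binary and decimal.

Mask = 1 << 10 = 000010000000000
Bit 10 of A is 0, so OR-ing with the mask flips it to 1.
  011001000111001
| 000010000000000
-----------------
  011011000111001

Answer: 011011000111001 (13881)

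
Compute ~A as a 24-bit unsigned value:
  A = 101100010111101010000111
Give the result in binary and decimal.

Flip each bit (0->1, 1->0):
  101100010111101010000111
  010011101000010101111000

Answer: 010011101000010101111000 (5145976)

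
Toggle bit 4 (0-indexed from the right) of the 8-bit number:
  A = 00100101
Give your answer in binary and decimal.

Mask = 1 << 4 = 00010000
Bit 4 of A is 0; XOR with the mask flips it to 1.
  00100101
^ 00010000
----------
  00110101

Answer: 00110101 (53)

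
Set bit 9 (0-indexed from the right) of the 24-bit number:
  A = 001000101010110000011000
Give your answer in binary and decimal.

Mask = 1 << 9 = 000000000000001000000000
Bit 9 of A is 0, so OR-ing with the mask flips it to 1.
  001000101010110000011000
| 000000000000001000000000
--------------------------
  001000101010111000011000

Answer: 001000101010111000011000 (2272792)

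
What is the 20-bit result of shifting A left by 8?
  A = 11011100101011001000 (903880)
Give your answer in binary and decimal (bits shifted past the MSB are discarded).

Shift left by 8: drop the top 8 bit(s), append 8 zero(s) on the right.
  11011100101011001000  ->  discard [11011100], keep [101011001000], append 00000000
= 10101100100000000000

Answer: 10101100100000000000 (706560)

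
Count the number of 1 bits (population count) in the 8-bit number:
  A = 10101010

10101010
1-bits at positions (from bit 0 = LSB): 1, 3, 5, 7
Count = 4

Answer: 4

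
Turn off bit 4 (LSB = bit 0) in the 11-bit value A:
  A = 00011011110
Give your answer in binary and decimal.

Mask = ~(1 << 4) = 11111101111
Bit 4 of A is 1, so AND-ing with the mask clears it to 0.
  00011011110
& 11111101111
-------------
  00011001110

Answer: 00011001110 (206)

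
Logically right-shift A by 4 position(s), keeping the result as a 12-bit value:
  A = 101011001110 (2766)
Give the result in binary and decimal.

Logical shift right by 4: drop the bottom 4 bit(s), prepend 4 zero(s) on the left.
  101011001110  ->  keep [10101100], discard [1110], prepend 0000
= 000010101100

Answer: 000010101100 (172)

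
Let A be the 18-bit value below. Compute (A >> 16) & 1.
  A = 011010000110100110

Bit 16 is the 17th from the right.
  011010000110100110
   ^
That bit is 1.

Answer: 1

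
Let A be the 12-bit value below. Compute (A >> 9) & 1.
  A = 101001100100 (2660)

Bit 9 is the 10th from the right.
  101001100100
    ^
That bit is 1.

Answer: 1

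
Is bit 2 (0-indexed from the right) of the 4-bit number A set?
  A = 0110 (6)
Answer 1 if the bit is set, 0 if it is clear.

Bit 2 is the 3rd from the right.
  0110
   ^
That bit is 1.

Answer: 1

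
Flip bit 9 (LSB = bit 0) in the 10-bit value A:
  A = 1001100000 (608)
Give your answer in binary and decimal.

Mask = 1 << 9 = 1000000000
Bit 9 of A is 1; XOR with the mask flips it to 0.
  1001100000
^ 1000000000
------------
  0001100000

Answer: 0001100000 (96)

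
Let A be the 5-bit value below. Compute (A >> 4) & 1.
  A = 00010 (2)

Bit 4 is the 5th from the right.
  00010
  ^
That bit is 0.

Answer: 0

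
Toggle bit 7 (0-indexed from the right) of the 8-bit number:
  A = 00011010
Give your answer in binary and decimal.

Mask = 1 << 7 = 10000000
Bit 7 of A is 0; XOR with the mask flips it to 1.
  00011010
^ 10000000
----------
  10011010

Answer: 10011010 (154)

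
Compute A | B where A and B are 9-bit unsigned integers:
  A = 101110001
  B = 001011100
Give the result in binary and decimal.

Apply | to each column (1 where either bit is 1):
  101110001
| 001011100
-----------
  101111101

Answer: 101111101 (381)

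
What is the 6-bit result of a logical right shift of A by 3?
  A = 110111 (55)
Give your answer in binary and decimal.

Logical shift right by 3: drop the bottom 3 bit(s), prepend 3 zero(s) on the left.
  110111  ->  keep [110], discard [111], prepend 000
= 000110

Answer: 000110 (6)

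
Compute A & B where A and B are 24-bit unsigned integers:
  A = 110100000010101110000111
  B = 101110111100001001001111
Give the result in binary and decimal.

Apply & to each column (1 only where both bits are 1):
  110100000010101110000111
& 101110111100001001001111
--------------------------
  100100000000001000000111

Answer: 100100000000001000000111 (9437703)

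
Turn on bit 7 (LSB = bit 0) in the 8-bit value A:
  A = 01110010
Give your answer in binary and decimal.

Mask = 1 << 7 = 10000000
Bit 7 of A is 0, so OR-ing with the mask flips it to 1.
  01110010
| 10000000
----------
  11110010

Answer: 11110010 (242)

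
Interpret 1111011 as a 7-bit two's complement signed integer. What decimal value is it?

MSB is 1, so the value is negative. Find the magnitude:
1. Invert bits:  0000100
2. Add 1:        0000101  = 5
3. Apply sign:   -5

Answer: -5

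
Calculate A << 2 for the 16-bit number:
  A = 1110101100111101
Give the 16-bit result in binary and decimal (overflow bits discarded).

Shift left by 2: drop the top 2 bit(s), append 2 zero(s) on the right.
  1110101100111101  ->  discard [11], keep [10101100111101], append 00
= 1010110011110100

Answer: 1010110011110100 (44276)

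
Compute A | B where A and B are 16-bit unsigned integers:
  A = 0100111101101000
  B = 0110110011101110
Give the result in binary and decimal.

Apply | to each column (1 where either bit is 1):
  0100111101101000
| 0110110011101110
------------------
  0110111111101110

Answer: 0110111111101110 (28654)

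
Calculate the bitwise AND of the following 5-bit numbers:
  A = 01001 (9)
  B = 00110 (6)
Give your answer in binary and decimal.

Apply & to each column (1 only where both bits are 1):
  01001
& 00110
-------
  00000

Answer: 00000 (0)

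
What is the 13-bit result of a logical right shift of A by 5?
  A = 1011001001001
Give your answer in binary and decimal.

Logical shift right by 5: drop the bottom 5 bit(s), prepend 5 zero(s) on the left.
  1011001001001  ->  keep [10110010], discard [01001], prepend 00000
= 0000010110010

Answer: 0000010110010 (178)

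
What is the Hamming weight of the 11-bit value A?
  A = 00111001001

00111001001
1-bits at positions (from bit 0 = LSB): 0, 3, 6, 7, 8
Count = 5

Answer: 5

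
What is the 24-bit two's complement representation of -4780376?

1. Binary of +4780376:  010010001111000101011000
2. Invert bits:     101101110000111010100111
3. Add 1:           101101110000111010101000

Answer: 101101110000111010101000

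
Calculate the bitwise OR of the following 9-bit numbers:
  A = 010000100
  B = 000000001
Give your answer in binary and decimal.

Apply | to each column (1 where either bit is 1):
  010000100
| 000000001
-----------
  010000101

Answer: 010000101 (133)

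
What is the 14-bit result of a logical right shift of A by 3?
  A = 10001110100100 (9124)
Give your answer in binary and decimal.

Logical shift right by 3: drop the bottom 3 bit(s), prepend 3 zero(s) on the left.
  10001110100100  ->  keep [10001110100], discard [100], prepend 000
= 00010001110100

Answer: 00010001110100 (1140)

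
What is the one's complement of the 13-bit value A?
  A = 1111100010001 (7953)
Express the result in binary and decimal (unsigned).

Flip each bit (0->1, 1->0):
  1111100010001
  0000011101110

Answer: 0000011101110 (238)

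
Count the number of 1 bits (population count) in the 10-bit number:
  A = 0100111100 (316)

0100111100
1-bits at positions (from bit 0 = LSB): 2, 3, 4, 5, 8
Count = 5

Answer: 5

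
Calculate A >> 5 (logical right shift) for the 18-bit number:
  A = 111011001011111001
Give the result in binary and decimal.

Logical shift right by 5: drop the bottom 5 bit(s), prepend 5 zero(s) on the left.
  111011001011111001  ->  keep [1110110010111], discard [11001], prepend 00000
= 000001110110010111

Answer: 000001110110010111 (7575)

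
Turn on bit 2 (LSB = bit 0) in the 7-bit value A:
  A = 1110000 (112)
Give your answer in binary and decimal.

Mask = 1 << 2 = 0000100
Bit 2 of A is 0, so OR-ing with the mask flips it to 1.
  1110000
| 0000100
---------
  1110100

Answer: 1110100 (116)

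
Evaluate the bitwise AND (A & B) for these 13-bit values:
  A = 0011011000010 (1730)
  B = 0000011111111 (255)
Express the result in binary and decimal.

Apply & to each column (1 only where both bits are 1):
  0011011000010
& 0000011111111
---------------
  0000011000010

Answer: 0000011000010 (194)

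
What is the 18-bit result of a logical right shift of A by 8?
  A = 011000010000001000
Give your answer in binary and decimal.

Logical shift right by 8: drop the bottom 8 bit(s), prepend 8 zero(s) on the left.
  011000010000001000  ->  keep [0110000100], discard [00001000], prepend 00000000
= 000000000110000100

Answer: 000000000110000100 (388)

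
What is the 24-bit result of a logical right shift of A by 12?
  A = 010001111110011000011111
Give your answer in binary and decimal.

Logical shift right by 12: drop the bottom 12 bit(s), prepend 12 zero(s) on the left.
  010001111110011000011111  ->  keep [010001111110], discard [011000011111], prepend 000000000000
= 000000000000010001111110

Answer: 000000000000010001111110 (1150)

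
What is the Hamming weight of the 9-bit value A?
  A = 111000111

111000111
1-bits at positions (from bit 0 = LSB): 0, 1, 2, 6, 7, 8
Count = 6

Answer: 6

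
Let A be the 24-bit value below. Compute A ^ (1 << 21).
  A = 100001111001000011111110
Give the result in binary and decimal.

Mask = 1 << 21 = 001000000000000000000000
Bit 21 of A is 0; XOR with the mask flips it to 1.
  100001111001000011111110
^ 001000000000000000000000
--------------------------
  101001111001000011111110

Answer: 101001111001000011111110 (10981630)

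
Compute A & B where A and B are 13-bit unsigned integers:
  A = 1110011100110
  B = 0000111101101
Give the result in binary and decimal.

Apply & to each column (1 only where both bits are 1):
  1110011100110
& 0000111101101
---------------
  0000011100100

Answer: 0000011100100 (228)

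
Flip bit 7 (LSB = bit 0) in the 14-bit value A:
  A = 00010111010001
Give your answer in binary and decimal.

Mask = 1 << 7 = 00000010000000
Bit 7 of A is 1; XOR with the mask flips it to 0.
  00010111010001
^ 00000010000000
----------------
  00010101010001

Answer: 00010101010001 (1361)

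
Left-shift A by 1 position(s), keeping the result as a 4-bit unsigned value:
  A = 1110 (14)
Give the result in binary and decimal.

Shift left by 1: drop the top 1 bit(s), append 1 zero(s) on the right.
  1110  ->  discard [1], keep [110], append 0
= 1100

Answer: 1100 (12)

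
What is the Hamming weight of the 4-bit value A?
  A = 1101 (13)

1101
1-bits at positions (from bit 0 = LSB): 0, 2, 3
Count = 3

Answer: 3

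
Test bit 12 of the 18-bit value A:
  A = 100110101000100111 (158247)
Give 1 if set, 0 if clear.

Bit 12 is the 13th from the right.
  100110101000100111
       ^
That bit is 0.

Answer: 0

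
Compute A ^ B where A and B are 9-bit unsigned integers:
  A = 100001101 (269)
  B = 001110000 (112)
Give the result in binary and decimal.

Apply ^ to each column (1 where bits differ):
  100001101
^ 001110000
-----------
  101111101

Answer: 101111101 (381)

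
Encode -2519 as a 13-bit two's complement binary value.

1. Binary of +2519:  0100111010111
2. Invert bits:     1011000101000
3. Add 1:           1011000101001

Answer: 1011000101001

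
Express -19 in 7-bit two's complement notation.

1. Binary of +19:  0010011
2. Invert bits:     1101100
3. Add 1:           1101101

Answer: 1101101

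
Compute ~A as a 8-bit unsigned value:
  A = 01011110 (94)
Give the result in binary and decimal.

Flip each bit (0->1, 1->0):
  01011110
  10100001

Answer: 10100001 (161)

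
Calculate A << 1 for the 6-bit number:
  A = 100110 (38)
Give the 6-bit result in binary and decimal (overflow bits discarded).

Shift left by 1: drop the top 1 bit(s), append 1 zero(s) on the right.
  100110  ->  discard [1], keep [00110], append 0
= 001100

Answer: 001100 (12)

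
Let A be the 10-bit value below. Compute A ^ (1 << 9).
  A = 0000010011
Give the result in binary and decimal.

Mask = 1 << 9 = 1000000000
Bit 9 of A is 0; XOR with the mask flips it to 1.
  0000010011
^ 1000000000
------------
  1000010011

Answer: 1000010011 (531)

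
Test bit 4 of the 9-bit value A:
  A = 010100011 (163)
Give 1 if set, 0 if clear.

Bit 4 is the 5th from the right.
  010100011
      ^
That bit is 0.

Answer: 0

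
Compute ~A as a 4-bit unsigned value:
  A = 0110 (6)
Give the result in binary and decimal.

Flip each bit (0->1, 1->0):
  0110
  1001

Answer: 1001 (9)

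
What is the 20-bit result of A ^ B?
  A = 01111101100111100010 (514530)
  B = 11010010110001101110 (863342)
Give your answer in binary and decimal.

Apply ^ to each column (1 where bits differ):
  01111101100111100010
^ 11010010110001101110
----------------------
  10101111010110001100

Answer: 10101111010110001100 (718220)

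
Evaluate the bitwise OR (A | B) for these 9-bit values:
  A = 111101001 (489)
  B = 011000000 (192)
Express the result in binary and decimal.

Apply | to each column (1 where either bit is 1):
  111101001
| 011000000
-----------
  111101001

Answer: 111101001 (489)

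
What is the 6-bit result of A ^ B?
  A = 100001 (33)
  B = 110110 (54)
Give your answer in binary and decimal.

Apply ^ to each column (1 where bits differ):
  100001
^ 110110
--------
  010111

Answer: 010111 (23)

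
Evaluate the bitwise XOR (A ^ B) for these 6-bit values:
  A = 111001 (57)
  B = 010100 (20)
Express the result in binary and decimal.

Apply ^ to each column (1 where bits differ):
  111001
^ 010100
--------
  101101

Answer: 101101 (45)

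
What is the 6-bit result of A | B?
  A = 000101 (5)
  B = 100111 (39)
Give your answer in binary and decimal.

Apply | to each column (1 where either bit is 1):
  000101
| 100111
--------
  100111

Answer: 100111 (39)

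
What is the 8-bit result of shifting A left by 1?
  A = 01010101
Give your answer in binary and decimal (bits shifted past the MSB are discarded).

Shift left by 1: drop the top 1 bit(s), append 1 zero(s) on the right.
  01010101  ->  discard [0], keep [1010101], append 0
= 10101010

Answer: 10101010 (170)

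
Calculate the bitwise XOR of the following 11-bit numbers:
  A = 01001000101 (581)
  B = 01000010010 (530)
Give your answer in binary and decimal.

Apply ^ to each column (1 where bits differ):
  01001000101
^ 01000010010
-------------
  00001010111

Answer: 00001010111 (87)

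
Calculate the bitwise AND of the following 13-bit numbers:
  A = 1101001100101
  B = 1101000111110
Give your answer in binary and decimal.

Apply & to each column (1 only where both bits are 1):
  1101001100101
& 1101000111110
---------------
  1101000100100

Answer: 1101000100100 (6692)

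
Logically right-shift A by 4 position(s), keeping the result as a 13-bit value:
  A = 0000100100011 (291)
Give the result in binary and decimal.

Logical shift right by 4: drop the bottom 4 bit(s), prepend 4 zero(s) on the left.
  0000100100011  ->  keep [000010010], discard [0011], prepend 0000
= 0000000010010

Answer: 0000000010010 (18)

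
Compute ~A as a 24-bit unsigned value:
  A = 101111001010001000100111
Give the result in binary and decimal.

Flip each bit (0->1, 1->0):
  101111001010001000100111
  010000110101110111011000

Answer: 010000110101110111011000 (4414936)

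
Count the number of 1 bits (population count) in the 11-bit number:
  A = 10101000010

10101000010
1-bits at positions (from bit 0 = LSB): 1, 6, 8, 10
Count = 4

Answer: 4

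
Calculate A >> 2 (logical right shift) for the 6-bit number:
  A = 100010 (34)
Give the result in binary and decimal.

Logical shift right by 2: drop the bottom 2 bit(s), prepend 2 zero(s) on the left.
  100010  ->  keep [1000], discard [10], prepend 00
= 001000

Answer: 001000 (8)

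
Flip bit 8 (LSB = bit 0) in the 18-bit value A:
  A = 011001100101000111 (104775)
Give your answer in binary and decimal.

Mask = 1 << 8 = 000000000100000000
Bit 8 of A is 1; XOR with the mask flips it to 0.
  011001100101000111
^ 000000000100000000
--------------------
  011001100001000111

Answer: 011001100001000111 (104519)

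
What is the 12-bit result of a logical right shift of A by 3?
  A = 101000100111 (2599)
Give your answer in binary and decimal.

Logical shift right by 3: drop the bottom 3 bit(s), prepend 3 zero(s) on the left.
  101000100111  ->  keep [101000100], discard [111], prepend 000
= 000101000100

Answer: 000101000100 (324)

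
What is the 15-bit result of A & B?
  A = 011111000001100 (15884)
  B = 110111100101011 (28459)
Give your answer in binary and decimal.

Apply & to each column (1 only where both bits are 1):
  011111000001100
& 110111100101011
-----------------
  010111000001000

Answer: 010111000001000 (11784)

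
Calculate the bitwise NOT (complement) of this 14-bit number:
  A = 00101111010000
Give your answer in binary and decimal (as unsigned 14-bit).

Flip each bit (0->1, 1->0):
  00101111010000
  11010000101111

Answer: 11010000101111 (13359)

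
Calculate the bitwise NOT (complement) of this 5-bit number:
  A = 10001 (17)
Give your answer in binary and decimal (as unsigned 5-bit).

Flip each bit (0->1, 1->0):
  10001
  01110

Answer: 01110 (14)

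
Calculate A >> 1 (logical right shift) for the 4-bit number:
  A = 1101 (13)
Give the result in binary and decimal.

Logical shift right by 1: drop the bottom 1 bit(s), prepend 1 zero(s) on the left.
  1101  ->  keep [110], discard [1], prepend 0
= 0110

Answer: 0110 (6)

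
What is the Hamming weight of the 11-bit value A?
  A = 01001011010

01001011010
1-bits at positions (from bit 0 = LSB): 1, 3, 4, 6, 9
Count = 5

Answer: 5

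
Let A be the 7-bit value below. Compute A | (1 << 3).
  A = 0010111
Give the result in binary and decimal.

Mask = 1 << 3 = 0001000
Bit 3 of A is 0, so OR-ing with the mask flips it to 1.
  0010111
| 0001000
---------
  0011111

Answer: 0011111 (31)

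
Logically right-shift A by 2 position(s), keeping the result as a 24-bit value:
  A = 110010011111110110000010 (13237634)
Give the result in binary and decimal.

Logical shift right by 2: drop the bottom 2 bit(s), prepend 2 zero(s) on the left.
  110010011111110110000010  ->  keep [1100100111111101100000], discard [10], prepend 00
= 001100100111111101100000

Answer: 001100100111111101100000 (3309408)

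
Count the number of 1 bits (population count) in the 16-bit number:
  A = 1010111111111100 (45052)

1010111111111100
1-bits at positions (from bit 0 = LSB): 2, 3, 4, 5, 6, 7, 8, 9, 10, 11, 13, 15
Count = 12

Answer: 12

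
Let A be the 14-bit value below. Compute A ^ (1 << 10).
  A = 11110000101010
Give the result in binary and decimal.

Mask = 1 << 10 = 00010000000000
Bit 10 of A is 1; XOR with the mask flips it to 0.
  11110000101010
^ 00010000000000
----------------
  11100000101010

Answer: 11100000101010 (14378)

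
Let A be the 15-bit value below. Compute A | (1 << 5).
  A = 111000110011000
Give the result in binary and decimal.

Mask = 1 << 5 = 000000000100000
Bit 5 of A is 0, so OR-ing with the mask flips it to 1.
  111000110011000
| 000000000100000
-----------------
  111000110111000

Answer: 111000110111000 (29112)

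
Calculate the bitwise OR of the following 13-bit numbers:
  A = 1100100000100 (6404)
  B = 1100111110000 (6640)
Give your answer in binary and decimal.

Apply | to each column (1 where either bit is 1):
  1100100000100
| 1100111110000
---------------
  1100111110100

Answer: 1100111110100 (6644)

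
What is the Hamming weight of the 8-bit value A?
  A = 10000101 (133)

10000101
1-bits at positions (from bit 0 = LSB): 0, 2, 7
Count = 3

Answer: 3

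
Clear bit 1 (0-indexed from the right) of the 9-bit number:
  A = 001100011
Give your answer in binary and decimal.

Mask = ~(1 << 1) = 111111101
Bit 1 of A is 1, so AND-ing with the mask clears it to 0.
  001100011
& 111111101
-----------
  001100001

Answer: 001100001 (97)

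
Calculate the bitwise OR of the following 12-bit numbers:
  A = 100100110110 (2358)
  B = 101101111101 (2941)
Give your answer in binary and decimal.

Apply | to each column (1 where either bit is 1):
  100100110110
| 101101111101
--------------
  101101111111

Answer: 101101111111 (2943)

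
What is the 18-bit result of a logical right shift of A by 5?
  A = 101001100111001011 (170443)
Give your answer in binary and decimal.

Logical shift right by 5: drop the bottom 5 bit(s), prepend 5 zero(s) on the left.
  101001100111001011  ->  keep [1010011001110], discard [01011], prepend 00000
= 000001010011001110

Answer: 000001010011001110 (5326)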